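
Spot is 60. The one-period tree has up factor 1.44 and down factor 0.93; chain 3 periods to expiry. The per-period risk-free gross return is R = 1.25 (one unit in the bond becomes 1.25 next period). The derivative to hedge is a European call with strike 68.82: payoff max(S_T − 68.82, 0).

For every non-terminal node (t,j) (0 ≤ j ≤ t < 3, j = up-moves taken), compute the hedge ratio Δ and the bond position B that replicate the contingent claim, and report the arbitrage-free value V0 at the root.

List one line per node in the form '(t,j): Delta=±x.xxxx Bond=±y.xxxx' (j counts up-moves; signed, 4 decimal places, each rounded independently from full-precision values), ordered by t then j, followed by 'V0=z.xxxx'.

No-arbitrage ⇒ martingale measure with p* = (R−d)/(u−d) = 0.6275.
Terminal values V(3,·): V(3,0)=0.0000, V(3,1)=5.9074, V(3,2)=46.8869, V(3,3)=110.3390
(2,0): S=51.8940. Δ = (V_up−V_dn)/(S_up−S_dn) = (5.9074−0.0000)/(74.7274−48.2614) = 0.2232. V = [p*·5.9074 + (1−p*)·0.0000]/1.25 = 2.9653. B = V − Δ·S = -8.6178.
(2,1): S=80.3520. Δ = (V_up−V_dn)/(S_up−S_dn) = (46.8869−5.9074)/(115.7069−74.7274) = 1.0000. V = [p*·46.8869 + (1−p*)·5.9074]/1.25 = 25.2960. B = V − Δ·S = -55.0560.
(2,2): S=124.4160. Δ = (V_up−V_dn)/(S_up−S_dn) = (110.3390−46.8869)/(179.1590−115.7069) = 1.0000. V = [p*·110.3390 + (1−p*)·46.8869]/1.25 = 69.3600. B = V − Δ·S = -55.0560.
(1,0): S=55.8000. Δ = (V_up−V_dn)/(S_up−S_dn) = (25.2960−2.9653)/(80.3520−51.8940) = 0.7847. V = [p*·25.2960 + (1−p*)·2.9653]/1.25 = 13.5814. B = V − Δ·S = -30.2044.
(1,1): S=86.4000. Δ = (V_up−V_dn)/(S_up−S_dn) = (69.3600−25.2960)/(124.4160−80.3520) = 1.0000. V = [p*·69.3600 + (1−p*)·25.2960]/1.25 = 42.3552. B = V − Δ·S = -44.0448.
(0,0): S=60.0000. Δ = (V_up−V_dn)/(S_up−S_dn) = (42.3552−13.5814)/(86.4000−55.8000) = 0.9403. V = [p*·42.3552 + (1−p*)·13.5814]/1.25 = 25.3084. B = V − Δ·S = -31.1109.
Root portfolio cost Δ·60+B reproduces V0=25.3084.

(0,0): Delta=0.9403 Bond=-31.1109
(1,0): Delta=0.7847 Bond=-30.2044
(1,1): Delta=1.0000 Bond=-44.0448
(2,0): Delta=0.2232 Bond=-8.6178
(2,1): Delta=1.0000 Bond=-55.0560
(2,2): Delta=1.0000 Bond=-55.0560
V0=25.3084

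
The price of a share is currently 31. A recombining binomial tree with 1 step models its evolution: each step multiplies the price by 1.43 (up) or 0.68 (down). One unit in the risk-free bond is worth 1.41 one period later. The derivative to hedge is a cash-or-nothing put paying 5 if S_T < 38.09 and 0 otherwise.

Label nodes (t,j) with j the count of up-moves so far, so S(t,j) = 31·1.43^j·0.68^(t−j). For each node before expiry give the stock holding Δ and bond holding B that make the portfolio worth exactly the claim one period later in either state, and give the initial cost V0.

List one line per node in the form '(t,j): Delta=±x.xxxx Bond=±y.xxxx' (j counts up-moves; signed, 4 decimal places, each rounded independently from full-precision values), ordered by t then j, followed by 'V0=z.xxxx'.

The replicating-portfolio and risk-neutral prices coincide; use p* = (1.41−0.68)/(1.43−0.68) = 0.9733 for the latter.
Terminal values V(1,·): V(1,0)=5.0000, V(1,1)=0.0000
Node (0,0) S=31.0000: V=(p*·0.0000+(1−p*)·5.0000)/1.41=0.0946; Δ=(0.0000−5.0000)/(44.3300−21.0800)=-0.2151; B=V−Δ·S=6.7612
Check: Δ(0,0)·S0 + B(0,0) = 0.0946 = V0.

(0,0): Delta=-0.2151 Bond=6.7612
V0=0.0946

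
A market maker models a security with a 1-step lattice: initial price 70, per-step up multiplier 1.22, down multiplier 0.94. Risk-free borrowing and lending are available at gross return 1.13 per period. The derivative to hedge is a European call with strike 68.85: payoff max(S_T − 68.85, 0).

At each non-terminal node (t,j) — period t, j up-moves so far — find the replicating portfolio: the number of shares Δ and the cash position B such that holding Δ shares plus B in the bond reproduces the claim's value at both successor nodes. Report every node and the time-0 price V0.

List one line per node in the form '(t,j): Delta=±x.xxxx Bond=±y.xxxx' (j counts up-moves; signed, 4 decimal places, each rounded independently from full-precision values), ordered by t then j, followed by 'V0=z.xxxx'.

(0,0): Delta=0.8444 Bond=-49.1688
V0=9.9384

No-arbitrage ⇒ martingale measure with p* = (R−d)/(u−d) = 0.6786.
Payoff layer (t=1): V(1,0)=0.0000, V(1,1)=16.5500
  t=0,j=0: stock 70.0000 → up 85.4000 (V=16.5500), down 65.8000 (V=0.0000). Price 9.9384; hedge Δ=0.8444, bond B=-49.1688.
Self-financing check: at every node Δ·S+B equals the discounted successor values.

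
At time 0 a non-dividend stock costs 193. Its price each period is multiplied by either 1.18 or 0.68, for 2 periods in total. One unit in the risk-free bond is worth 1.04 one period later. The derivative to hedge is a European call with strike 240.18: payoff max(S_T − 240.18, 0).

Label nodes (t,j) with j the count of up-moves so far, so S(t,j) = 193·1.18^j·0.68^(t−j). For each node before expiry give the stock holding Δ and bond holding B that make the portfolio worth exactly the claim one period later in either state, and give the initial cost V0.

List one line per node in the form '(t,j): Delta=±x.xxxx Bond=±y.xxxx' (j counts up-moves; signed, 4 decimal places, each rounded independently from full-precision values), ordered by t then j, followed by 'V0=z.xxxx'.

The replicating-portfolio and risk-neutral prices coincide; use p* = (1.04−0.68)/(1.18−0.68) = 0.7200 for the latter.
Terminal values V(2,·): V(2,0)=0.0000, V(2,1)=0.0000, V(2,2)=28.5532
  t=1,j=0: stock 131.2400 → up 154.8632 (V=0.0000), down 89.2432 (V=0.0000). Price 0.0000; hedge Δ=0.0000, bond B=0.0000.
  t=1,j=1: stock 227.7400 → up 268.7332 (V=28.5532), down 154.8632 (V=0.0000). Price 19.7676; hedge Δ=0.2508, bond B=-37.3388.
  t=0,j=0: stock 193.0000 → up 227.7400 (V=19.7676), down 131.2400 (V=0.0000). Price 13.6853; hedge Δ=0.2048, bond B=-25.8499.
Self-financing check: at every node Δ·S+B equals the discounted successor values.

(0,0): Delta=0.2048 Bond=-25.8499
(1,0): Delta=0.0000 Bond=0.0000
(1,1): Delta=0.2508 Bond=-37.3388
V0=13.6853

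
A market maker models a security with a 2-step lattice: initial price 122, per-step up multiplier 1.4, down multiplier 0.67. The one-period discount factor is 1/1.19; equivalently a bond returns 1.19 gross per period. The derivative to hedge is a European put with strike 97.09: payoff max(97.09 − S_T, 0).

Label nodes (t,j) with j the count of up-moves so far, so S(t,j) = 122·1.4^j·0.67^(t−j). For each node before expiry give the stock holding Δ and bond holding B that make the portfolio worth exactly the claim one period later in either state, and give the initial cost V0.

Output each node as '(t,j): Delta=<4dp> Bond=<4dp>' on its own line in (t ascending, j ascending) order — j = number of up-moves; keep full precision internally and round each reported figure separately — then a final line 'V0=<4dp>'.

(0,0): Delta=-0.1149 Bond=16.4891
(1,0): Delta=-0.7093 Bond=68.2098
(1,1): Delta=0.0000 Bond=0.0000
V0=2.4734

Under the risk-neutral measure, an up-move has probability p* = (R−d)/(u−d) = 0.7123 and values discount at R = 1.19.
Terminal payoffs: V(2,0)=42.3242, V(2,1)=0.0000, V(2,2)=0.0000
  t=1,j=0: stock 81.7400 → up 114.4360 (V=0.0000), down 54.7658 (V=42.3242). Price 10.2315; hedge Δ=-0.7093, bond B=68.2098.
  t=1,j=1: stock 170.8000 → up 239.1200 (V=0.0000), down 114.4360 (V=0.0000). Price 0.0000; hedge Δ=0.0000, bond B=0.0000.
  t=0,j=0: stock 122.0000 → up 170.8000 (V=0.0000), down 81.7400 (V=10.2315). Price 2.4734; hedge Δ=-0.1149, bond B=16.4891.
Root portfolio cost Δ·122+B reproduces V0=2.4734.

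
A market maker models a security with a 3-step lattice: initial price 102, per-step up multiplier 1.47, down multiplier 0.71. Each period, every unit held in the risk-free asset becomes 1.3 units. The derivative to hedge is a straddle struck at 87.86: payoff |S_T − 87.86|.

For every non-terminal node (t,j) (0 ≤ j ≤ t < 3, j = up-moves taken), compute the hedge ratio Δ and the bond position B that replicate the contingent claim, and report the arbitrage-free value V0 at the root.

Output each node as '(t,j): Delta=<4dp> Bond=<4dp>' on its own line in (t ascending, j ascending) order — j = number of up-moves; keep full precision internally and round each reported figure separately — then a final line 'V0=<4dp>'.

The replicating-portfolio and risk-neutral prices coincide; use p* = (1.3−0.71)/(1.47−0.71) = 0.7763 for the latter.
Payoff layer (t=3): V(3,0)=51.3531, V(3,1)=12.2752, V(3,2)=68.6324, V(3,3)=236.1453
(2,0): S=51.4182. Δ = (V_up−V_dn)/(S_up−S_dn) = (12.2752−51.3531)/(75.5848−36.5069) = -1.0000. V = [p*·12.2752 + (1−p*)·51.3531]/1.3 = 16.1664. B = V − Δ·S = 67.5846.
(2,1): S=106.4574. Δ = (V_up−V_dn)/(S_up−S_dn) = (68.6324−12.2752)/(156.4924−75.5848) = 0.6966. V = [p*·68.6324 + (1−p*)·12.2752]/1.3 = 43.0971. B = V − Δ·S = -31.0571.
(2,2): S=220.4118. Δ = (V_up−V_dn)/(S_up−S_dn) = (236.1453−68.6324)/(324.0053−156.4924) = 1.0000. V = [p*·236.1453 + (1−p*)·68.6324]/1.3 = 152.8272. B = V − Δ·S = -67.5846.
(1,0): S=72.4200. Δ = (V_up−V_dn)/(S_up−S_dn) = (43.0971−16.1664)/(106.4574−51.4182) = 0.4893. V = [p*·43.0971 + (1−p*)·16.1664]/1.3 = 28.5178. B = V − Δ·S = -6.9173.
(1,1): S=149.9400. Δ = (V_up−V_dn)/(S_up−S_dn) = (152.8272−43.0971)/(220.4118−106.4574) = 0.9629. V = [p*·152.8272 + (1−p*)·43.0971]/1.3 = 98.6787. B = V − Δ·S = -45.7031.
(0,0): S=102.0000. Δ = (V_up−V_dn)/(S_up−S_dn) = (98.6787−28.5178)/(149.9400−72.4200) = 0.9051. V = [p*·98.6787 + (1−p*)·28.5178]/1.3 = 63.8345. B = V − Δ·S = -28.4825.
Each (Δ,B) replicates both successor values, so the strategy is self-financing and V0 is arbitrage-free.

(0,0): Delta=0.9051 Bond=-28.4825
(1,0): Delta=0.4893 Bond=-6.9173
(1,1): Delta=0.9629 Bond=-45.7031
(2,0): Delta=-1.0000 Bond=67.5846
(2,1): Delta=0.6966 Bond=-31.0571
(2,2): Delta=1.0000 Bond=-67.5846
V0=63.8345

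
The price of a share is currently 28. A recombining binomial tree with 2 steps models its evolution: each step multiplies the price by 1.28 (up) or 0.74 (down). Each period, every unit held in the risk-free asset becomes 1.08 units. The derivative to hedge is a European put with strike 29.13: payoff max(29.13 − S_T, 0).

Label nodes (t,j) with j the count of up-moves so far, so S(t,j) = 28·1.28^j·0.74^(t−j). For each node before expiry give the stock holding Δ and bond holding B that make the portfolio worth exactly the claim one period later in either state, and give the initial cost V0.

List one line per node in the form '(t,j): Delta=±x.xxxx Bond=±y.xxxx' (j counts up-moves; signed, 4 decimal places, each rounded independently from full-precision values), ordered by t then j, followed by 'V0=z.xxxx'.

No-arbitrage ⇒ martingale measure with p* = (R−d)/(u−d) = 0.6296.
Terminal values V(2,·): V(2,0)=13.7972, V(2,1)=2.6084, V(2,2)=0.0000
(1,0): S=20.7200. Δ = (V_up−V_dn)/(S_up−S_dn) = (2.6084−13.7972)/(26.5216−15.3328) = -1.0000. V = [p*·2.6084 + (1−p*)·13.7972]/1.08 = 6.2522. B = V − Δ·S = 26.9722.
(1,1): S=35.8400. Δ = (V_up−V_dn)/(S_up−S_dn) = (0.0000−2.6084)/(45.8752−26.5216) = -0.1348. V = [p*·0.0000 + (1−p*)·2.6084]/1.08 = 0.8945. B = V − Δ·S = 5.7249.
(0,0): S=28.0000. Δ = (V_up−V_dn)/(S_up−S_dn) = (0.8945−6.2522)/(35.8400−20.7200) = -0.3543. V = [p*·0.8945 + (1−p*)·6.2522]/1.08 = 2.6656. B = V − Δ·S = 12.5873.
Each (Δ,B) replicates both successor values, so the strategy is self-financing and V0 is arbitrage-free.

(0,0): Delta=-0.3543 Bond=12.5873
(1,0): Delta=-1.0000 Bond=26.9722
(1,1): Delta=-0.1348 Bond=5.7249
V0=2.6656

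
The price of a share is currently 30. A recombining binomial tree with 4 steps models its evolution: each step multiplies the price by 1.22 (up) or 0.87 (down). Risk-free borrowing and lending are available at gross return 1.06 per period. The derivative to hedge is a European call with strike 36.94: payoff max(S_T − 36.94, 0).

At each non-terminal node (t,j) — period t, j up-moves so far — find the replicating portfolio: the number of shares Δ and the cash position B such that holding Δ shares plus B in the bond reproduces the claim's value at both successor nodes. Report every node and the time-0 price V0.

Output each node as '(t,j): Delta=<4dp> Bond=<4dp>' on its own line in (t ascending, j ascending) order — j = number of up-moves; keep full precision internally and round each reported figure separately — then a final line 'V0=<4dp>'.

Under the risk-neutral measure, an up-move has probability p* = (R−d)/(u−d) = 0.5429 and values discount at R = 1.06.
Terminal values V(4,·): V(4,0)=0.0000, V(4,1)=0.0000, V(4,2)=0.0000, V(4,3)=10.4536, V(4,4)=29.5200
Node (3,0) S=19.7551: V=(p*·0.0000+(1−p*)·0.0000)/1.06=0.0000; Δ=(0.0000−0.0000)/(24.1012−17.1869)=0.0000; B=V−Δ·S=0.0000
Node (3,1) S=27.7025: V=(p*·0.0000+(1−p*)·0.0000)/1.06=0.0000; Δ=(0.0000−0.0000)/(33.7971−24.1012)=0.0000; B=V−Δ·S=0.0000
Node (3,2) S=38.8472: V=(p*·10.4536+(1−p*)·0.0000)/1.06=5.3536; Δ=(10.4536−0.0000)/(47.3936−33.7971)=0.7688; B=V−Δ·S=-24.5139
Node (3,3) S=54.4754: V=(p*·29.5200+(1−p*)·10.4536)/1.06=19.6264; Δ=(29.5200−10.4536)/(66.4600−47.3936)=1.0000; B=V−Δ·S=-34.8491
Node (2,0) S=22.7070: V=(p*·0.0000+(1−p*)·0.0000)/1.06=0.0000; Δ=(0.0000−0.0000)/(27.7025−19.7551)=0.0000; B=V−Δ·S=0.0000
Node (2,1) S=31.8420: V=(p*·5.3536+(1−p*)·0.0000)/1.06=2.7417; Δ=(5.3536−0.0000)/(38.8472−27.7025)=0.4804; B=V−Δ·S=-12.5543
Node (2,2) S=44.6520: V=(p*·19.6264+(1−p*)·5.3536)/1.06=12.3601; Δ=(19.6264−5.3536)/(54.4754−38.8472)=0.9133; B=V−Δ·S=-28.4193
Node (1,0) S=26.1000: V=(p*·2.7417+(1−p*)·0.0000)/1.06=1.4041; Δ=(2.7417−0.0000)/(31.8420−22.7070)=0.3001; B=V−Δ·S=-6.4294
Node (1,1) S=36.6000: V=(p*·12.3601+(1−p*)·2.7417)/1.06=7.5124; Δ=(12.3601−2.7417)/(44.6520−31.8420)=0.7508; B=V−Δ·S=-19.9686
Node (0,0) S=30.0000: V=(p*·7.5124+(1−p*)·1.4041)/1.06=4.4529; Δ=(7.5124−1.4041)/(36.6000−26.1000)=0.5817; B=V−Δ·S=-12.9993
Root portfolio cost Δ·30+B reproduces V0=4.4529.

(0,0): Delta=0.5817 Bond=-12.9993
(1,0): Delta=0.3001 Bond=-6.4294
(1,1): Delta=0.7508 Bond=-19.9686
(2,0): Delta=0.0000 Bond=0.0000
(2,1): Delta=0.4804 Bond=-12.5543
(2,2): Delta=0.9133 Bond=-28.4193
(3,0): Delta=0.0000 Bond=0.0000
(3,1): Delta=0.0000 Bond=0.0000
(3,2): Delta=0.7688 Bond=-24.5139
(3,3): Delta=1.0000 Bond=-34.8491
V0=4.4529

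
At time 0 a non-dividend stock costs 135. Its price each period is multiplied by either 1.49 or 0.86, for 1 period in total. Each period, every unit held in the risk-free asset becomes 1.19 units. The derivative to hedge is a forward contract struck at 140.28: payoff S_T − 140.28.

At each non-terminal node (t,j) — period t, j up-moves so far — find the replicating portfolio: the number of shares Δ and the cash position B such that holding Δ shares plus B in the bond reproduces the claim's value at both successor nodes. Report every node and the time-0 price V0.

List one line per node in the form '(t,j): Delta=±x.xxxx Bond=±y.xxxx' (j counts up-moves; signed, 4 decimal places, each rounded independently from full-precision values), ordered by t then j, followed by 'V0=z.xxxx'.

The replicating-portfolio and risk-neutral prices coincide; use p* = (1.19−0.86)/(1.49−0.86) = 0.5238 for the latter.
Terminal values V(1,·): V(1,0)=-24.1800, V(1,1)=60.8700
Node (0,0) S=135.0000: V=(p*·60.8700+(1−p*)·-24.1800)/1.19=17.1176; Δ=(60.8700−-24.1800)/(201.1500−116.1000)=1.0000; B=V−Δ·S=-117.8824
The time-0 hedge costs 17.1176, which is the no-arbitrage price.

(0,0): Delta=1.0000 Bond=-117.8824
V0=17.1176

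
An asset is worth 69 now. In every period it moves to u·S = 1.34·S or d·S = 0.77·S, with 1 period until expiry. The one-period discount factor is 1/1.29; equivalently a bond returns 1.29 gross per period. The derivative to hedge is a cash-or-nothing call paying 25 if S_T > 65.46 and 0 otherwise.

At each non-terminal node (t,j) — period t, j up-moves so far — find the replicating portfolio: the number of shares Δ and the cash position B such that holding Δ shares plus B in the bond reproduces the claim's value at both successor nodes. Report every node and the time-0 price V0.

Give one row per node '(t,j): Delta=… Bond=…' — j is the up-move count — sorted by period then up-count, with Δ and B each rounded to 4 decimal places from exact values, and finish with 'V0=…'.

No-arbitrage ⇒ martingale measure with p* = (R−d)/(u−d) = 0.9123.
Payoff layer (t=1): V(1,0)=0.0000, V(1,1)=25.0000
(0,0): S=69.0000. Δ = (V_up−V_dn)/(S_up−S_dn) = (25.0000−0.0000)/(92.4600−53.1300) = 0.6356. V = [p*·25.0000 + (1−p*)·0.0000]/1.29 = 17.6799. B = V − Δ·S = -26.1798.
Check: Δ(0,0)·S0 + B(0,0) = 17.6799 = V0.

(0,0): Delta=0.6356 Bond=-26.1798
V0=17.6799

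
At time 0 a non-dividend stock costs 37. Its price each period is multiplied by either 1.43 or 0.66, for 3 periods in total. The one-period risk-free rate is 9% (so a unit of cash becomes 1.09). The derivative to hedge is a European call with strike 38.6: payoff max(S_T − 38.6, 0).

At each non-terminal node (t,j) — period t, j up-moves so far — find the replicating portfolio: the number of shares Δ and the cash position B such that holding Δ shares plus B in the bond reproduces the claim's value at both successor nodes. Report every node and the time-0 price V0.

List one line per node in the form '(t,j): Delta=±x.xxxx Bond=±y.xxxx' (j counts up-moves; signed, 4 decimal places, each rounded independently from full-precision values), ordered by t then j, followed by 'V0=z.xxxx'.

(0,0): Delta=0.7019 Bond=-12.9957
(1,0): Delta=0.3089 Bond=-4.5673
(1,1): Delta=0.8454 Bond=-21.7544
(2,0): Delta=0.0000 Bond=0.0000
(2,1): Delta=0.4216 Bond=-8.9146
(2,2): Delta=1.0000 Bond=-35.4128
V0=12.9754

Risk-neutral probability p* = (R−d)/(u−d) = (1.09−0.66)/(1.43−0.66) = 0.5584.
Terminal values V(3,·): V(3,0)=0.0000, V(3,1)=0.0000, V(3,2)=11.3365, V(3,3)=69.5957
(2,0): S=16.1172. Δ = (V_up−V_dn)/(S_up−S_dn) = (0.0000−0.0000)/(23.0476−10.6374) = 0.0000. V = [p*·0.0000 + (1−p*)·0.0000]/1.09 = 0.0000. B = V − Δ·S = 0.0000.
(2,1): S=34.9206. Δ = (V_up−V_dn)/(S_up−S_dn) = (11.3365−0.0000)/(49.9365−23.0476) = 0.4216. V = [p*·11.3365 + (1−p*)·0.0000]/1.09 = 5.8080. B = V − Δ·S = -8.9146.
(2,2): S=75.6613. Δ = (V_up−V_dn)/(S_up−S_dn) = (69.5957−11.3365)/(108.1957−49.9365) = 1.0000. V = [p*·69.5957 + (1−p*)·11.3365]/1.09 = 40.2485. B = V − Δ·S = -35.4128.
(1,0): S=24.4200. Δ = (V_up−V_dn)/(S_up−S_dn) = (5.8080−0.0000)/(34.9206−16.1172) = 0.3089. V = [p*·5.8080 + (1−p*)·0.0000]/1.09 = 2.9756. B = V − Δ·S = -4.5673.
(1,1): S=52.9100. Δ = (V_up−V_dn)/(S_up−S_dn) = (40.2485−5.8080)/(75.6613−34.9206) = 0.8454. V = [p*·40.2485 + (1−p*)·5.8080]/1.09 = 22.9734. B = V − Δ·S = -21.7544.
(0,0): S=37.0000. Δ = (V_up−V_dn)/(S_up−S_dn) = (22.9734−2.9756)/(52.9100−24.4200) = 0.7019. V = [p*·22.9734 + (1−p*)·2.9756]/1.09 = 12.9754. B = V − Δ·S = -12.9957.
The time-0 hedge costs 12.9754, which is the no-arbitrage price.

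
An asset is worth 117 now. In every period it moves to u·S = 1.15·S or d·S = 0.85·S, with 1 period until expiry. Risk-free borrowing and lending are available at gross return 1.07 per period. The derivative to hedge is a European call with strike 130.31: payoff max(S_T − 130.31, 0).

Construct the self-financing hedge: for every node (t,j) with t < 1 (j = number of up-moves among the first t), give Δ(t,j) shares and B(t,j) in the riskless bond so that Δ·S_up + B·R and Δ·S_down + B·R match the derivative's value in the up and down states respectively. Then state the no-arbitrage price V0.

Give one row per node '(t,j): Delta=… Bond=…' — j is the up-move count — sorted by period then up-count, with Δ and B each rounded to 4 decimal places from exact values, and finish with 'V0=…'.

Under the risk-neutral measure, an up-move has probability p* = (R−d)/(u−d) = 0.7333 and values discount at R = 1.07.
Terminal values V(1,·): V(1,0)=0.0000, V(1,1)=4.2400
Node (0,0) S=117.0000: V=(p*·4.2400+(1−p*)·0.0000)/1.07=2.9059; Δ=(4.2400−0.0000)/(134.5500−99.4500)=0.1208; B=V−Δ·S=-11.2274
The time-0 hedge costs 2.9059, which is the no-arbitrage price.

(0,0): Delta=0.1208 Bond=-11.2274
V0=2.9059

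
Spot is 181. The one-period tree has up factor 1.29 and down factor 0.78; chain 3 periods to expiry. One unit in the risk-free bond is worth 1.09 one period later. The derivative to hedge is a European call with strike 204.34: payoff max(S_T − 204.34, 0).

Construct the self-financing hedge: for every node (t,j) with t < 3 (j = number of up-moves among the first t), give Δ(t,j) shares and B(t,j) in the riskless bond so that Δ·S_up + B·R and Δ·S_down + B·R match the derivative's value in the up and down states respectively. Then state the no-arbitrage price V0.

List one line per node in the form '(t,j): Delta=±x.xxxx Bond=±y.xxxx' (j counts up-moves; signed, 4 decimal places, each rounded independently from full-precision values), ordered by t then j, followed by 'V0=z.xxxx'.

Risk-neutral probability p* = (R−d)/(u−d) = (1.09−0.78)/(1.29−0.78) = 0.6078.
Terminal values V(3,·): V(3,0)=0.0000, V(3,1)=0.0000, V(3,2)=30.5976, V(3,3)=184.2107
(2,0): S=110.1204. Δ = (V_up−V_dn)/(S_up−S_dn) = (0.0000−0.0000)/(142.0553−85.8939) = 0.0000. V = [p*·0.0000 + (1−p*)·0.0000]/1.09 = 0.0000. B = V − Δ·S = 0.0000.
(2,1): S=182.1222. Δ = (V_up−V_dn)/(S_up−S_dn) = (30.5976−0.0000)/(234.9376−142.0553) = 0.3294. V = [p*·30.5976 + (1−p*)·0.0000]/1.09 = 17.0629. B = V − Δ·S = -42.9325.
(2,2): S=301.2021. Δ = (V_up−V_dn)/(S_up−S_dn) = (184.2107−30.5976)/(388.5507−234.9376) = 1.0000. V = [p*·184.2107 + (1−p*)·30.5976]/1.09 = 113.7342. B = V − Δ·S = -187.4679.
(1,0): S=141.1800. Δ = (V_up−V_dn)/(S_up−S_dn) = (17.0629−0.0000)/(182.1222−110.1204) = 0.2370. V = [p*·17.0629 + (1−p*)·0.0000]/1.09 = 9.5152. B = V − Δ·S = -23.9415.
(1,1): S=233.4900. Δ = (V_up−V_dn)/(S_up−S_dn) = (113.7342−17.0629)/(301.2021−182.1222) = 0.8118. V = [p*·113.7342 + (1−p*)·17.0629]/1.09 = 69.5632. B = V − Δ·S = -119.9884.
(0,0): S=181.0000. Δ = (V_up−V_dn)/(S_up−S_dn) = (69.5632−9.5152)/(233.4900−141.1800) = 0.6505. V = [p*·69.5632 + (1−p*)·9.5152]/1.09 = 42.2156. B = V − Δ·S = -75.5256.
The time-0 hedge costs 42.2156, which is the no-arbitrage price.

(0,0): Delta=0.6505 Bond=-75.5256
(1,0): Delta=0.2370 Bond=-23.9415
(1,1): Delta=0.8118 Bond=-119.9884
(2,0): Delta=0.0000 Bond=0.0000
(2,1): Delta=0.3294 Bond=-42.9325
(2,2): Delta=1.0000 Bond=-187.4679
V0=42.2156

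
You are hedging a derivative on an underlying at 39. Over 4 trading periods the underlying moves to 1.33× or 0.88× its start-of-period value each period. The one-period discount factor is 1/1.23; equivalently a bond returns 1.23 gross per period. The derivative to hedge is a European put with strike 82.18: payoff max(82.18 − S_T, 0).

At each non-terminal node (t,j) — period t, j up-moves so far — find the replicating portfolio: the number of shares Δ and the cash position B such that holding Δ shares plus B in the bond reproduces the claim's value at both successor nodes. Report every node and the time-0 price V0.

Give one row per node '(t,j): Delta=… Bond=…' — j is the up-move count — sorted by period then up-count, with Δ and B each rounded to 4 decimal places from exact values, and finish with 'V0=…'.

(0,0): Delta=-0.4259 Bond=19.8844
(1,0): Delta=-1.0000 Bond=44.1622
(1,1): Delta=-0.3173 Bond=18.8280
(2,0): Delta=-1.0000 Bond=54.3195
(2,1): Delta=-1.0000 Bond=54.3195
(2,2): Delta=-0.1883 Bond=14.2552
(3,0): Delta=-1.0000 Bond=66.8130
(3,1): Delta=-1.0000 Bond=66.8130
(3,2): Delta=-1.0000 Bond=66.8130
(3,3): Delta=-0.0348 Bond=3.4542
V0=3.2758

Risk-neutral probability p* = (R−d)/(u−d) = (1.23−0.88)/(1.33−0.88) = 0.7778.
Terminal payoffs: V(4,0)=58.7919, V(4,1)=46.8320, V(4,2)=28.7564, V(4,3)=1.4375, V(4,4)=0.0000
(3,0): S=26.5774. Δ = (V_up−V_dn)/(S_up−S_dn) = (46.8320−58.7919)/(35.3480−23.3881) = -1.0000. V = [p*·46.8320 + (1−p*)·58.7919]/1.23 = 40.2356. B = V − Δ·S = 66.8130.
(3,1): S=40.1681. Δ = (V_up−V_dn)/(S_up−S_dn) = (28.7564−46.8320)/(53.4236−35.3480) = -1.0000. V = [p*·28.7564 + (1−p*)·46.8320]/1.23 = 26.6449. B = V − Δ·S = 66.8130.
(3,2): S=60.7086. Δ = (V_up−V_dn)/(S_up−S_dn) = (1.4375−28.7564)/(80.7425−53.4236) = -1.0000. V = [p*·1.4375 + (1−p*)·28.7564]/1.23 = 6.1044. B = V − Δ·S = 66.8130.
(3,3): S=91.7528. Δ = (V_up−V_dn)/(S_up−S_dn) = (0.0000−1.4375)/(122.0313−80.7425) = -0.0348. V = [p*·0.0000 + (1−p*)·1.4375]/1.23 = 0.2597. B = V − Δ·S = 3.4542.
(2,0): S=30.2016. Δ = (V_up−V_dn)/(S_up−S_dn) = (26.6449−40.2356)/(40.1681−26.5774) = -1.0000. V = [p*·26.6449 + (1−p*)·40.2356]/1.23 = 24.1179. B = V − Δ·S = 54.3195.
(2,1): S=45.6456. Δ = (V_up−V_dn)/(S_up−S_dn) = (6.1044−26.6449)/(60.7086−40.1681) = -1.0000. V = [p*·6.1044 + (1−p*)·26.6449]/1.23 = 8.6739. B = V − Δ·S = 54.3195.
(2,2): S=68.9871. Δ = (V_up−V_dn)/(S_up−S_dn) = (0.2597−6.1044)/(91.7528−60.7086) = -0.1883. V = [p*·0.2597 + (1−p*)·6.1044]/1.23 = 1.2671. B = V − Δ·S = 14.2552.
(1,0): S=34.3200. Δ = (V_up−V_dn)/(S_up−S_dn) = (8.6739−24.1179)/(45.6456−30.2016) = -1.0000. V = [p*·8.6739 + (1−p*)·24.1179]/1.23 = 9.8422. B = V − Δ·S = 44.1622.
(1,1): S=51.8700. Δ = (V_up−V_dn)/(S_up−S_dn) = (1.2671−8.6739)/(68.9871−45.6456) = -0.3173. V = [p*·1.2671 + (1−p*)·8.6739]/1.23 = 2.3683. B = V − Δ·S = 18.8280.
(0,0): S=39.0000. Δ = (V_up−V_dn)/(S_up−S_dn) = (2.3683−9.8422)/(51.8700−34.3200) = -0.4259. V = [p*·2.3683 + (1−p*)·9.8422]/1.23 = 3.2758. B = V − Δ·S = 19.8844.
Root portfolio cost Δ·39+B reproduces V0=3.2758.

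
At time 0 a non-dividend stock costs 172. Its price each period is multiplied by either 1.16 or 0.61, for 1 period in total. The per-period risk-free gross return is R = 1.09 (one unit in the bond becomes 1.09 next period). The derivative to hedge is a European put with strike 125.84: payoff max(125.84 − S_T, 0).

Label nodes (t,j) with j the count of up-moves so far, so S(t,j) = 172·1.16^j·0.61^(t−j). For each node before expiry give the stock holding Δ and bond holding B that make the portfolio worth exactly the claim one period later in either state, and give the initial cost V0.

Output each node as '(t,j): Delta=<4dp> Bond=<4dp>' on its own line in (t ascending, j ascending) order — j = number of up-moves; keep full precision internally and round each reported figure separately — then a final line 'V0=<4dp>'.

Under the risk-neutral measure, an up-move has probability p* = (R−d)/(u−d) = 0.8727 and values discount at R = 1.09.
At expiry t=1: V(1,0)=20.9200, V(1,1)=0.0000
Node (0,0) S=172.0000: V=(p*·0.0000+(1−p*)·20.9200)/1.09=2.4427; Δ=(0.0000−20.9200)/(199.5200−104.9200)=-0.2211; B=V−Δ·S=40.4791
Each (Δ,B) replicates both successor values, so the strategy is self-financing and V0 is arbitrage-free.

(0,0): Delta=-0.2211 Bond=40.4791
V0=2.4427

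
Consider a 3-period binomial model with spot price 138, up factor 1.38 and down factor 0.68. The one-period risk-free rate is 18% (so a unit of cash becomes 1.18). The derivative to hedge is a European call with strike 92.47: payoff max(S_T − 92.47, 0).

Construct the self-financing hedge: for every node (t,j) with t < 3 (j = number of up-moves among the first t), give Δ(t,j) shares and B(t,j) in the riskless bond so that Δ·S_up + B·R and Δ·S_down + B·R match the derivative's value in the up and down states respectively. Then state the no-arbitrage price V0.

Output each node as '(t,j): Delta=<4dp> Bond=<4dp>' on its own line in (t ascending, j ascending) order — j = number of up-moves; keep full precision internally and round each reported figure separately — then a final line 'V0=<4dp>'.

The replicating-portfolio and risk-neutral prices coincide; use p* = (1.18−0.68)/(1.38−0.68) = 0.7143 for the latter.
Terminal payoffs: V(3,0)=0.0000, V(3,1)=0.0000, V(3,2)=86.2389, V(3,3)=270.2039
Node (2,0) S=63.8112: V=(p*·0.0000+(1−p*)·0.0000)/1.18=0.0000; Δ=(0.0000−0.0000)/(88.0595−43.3916)=0.0000; B=V−Δ·S=0.0000
Node (2,1) S=129.4992: V=(p*·86.2389+(1−p*)·0.0000)/1.18=52.2027; Δ=(86.2389−0.0000)/(178.7089−88.0595)=0.9513; B=V−Δ·S=-70.9957
Node (2,2) S=262.8072: V=(p*·270.2039+(1−p*)·86.2389)/1.18=184.4428; Δ=(270.2039−86.2389)/(362.6739−178.7089)=1.0000; B=V−Δ·S=-78.3644
Node (1,0) S=93.8400: V=(p*·52.2027+(1−p*)·0.0000)/1.18=31.5997; Δ=(52.2027−0.0000)/(129.4992−63.8112)=0.7947; B=V−Δ·S=-42.9756
Node (1,1) S=190.4400: V=(p*·184.4428+(1−p*)·52.2027)/1.18=124.2881; Δ=(184.4428−52.2027)/(262.8072−129.4992)=0.9920; B=V−Δ·S=-64.6263
Node (0,0) S=138.0000: V=(p*·124.2881+(1−p*)·31.5997)/1.18=82.8862; Δ=(124.2881−31.5997)/(190.4400−93.8400)=0.9595; B=V−Δ·S=-49.5258
Check: Δ(0,0)·S0 + B(0,0) = 82.8862 = V0.

(0,0): Delta=0.9595 Bond=-49.5258
(1,0): Delta=0.7947 Bond=-42.9756
(1,1): Delta=0.9920 Bond=-64.6263
(2,0): Delta=0.0000 Bond=0.0000
(2,1): Delta=0.9513 Bond=-70.9957
(2,2): Delta=1.0000 Bond=-78.3644
V0=82.8862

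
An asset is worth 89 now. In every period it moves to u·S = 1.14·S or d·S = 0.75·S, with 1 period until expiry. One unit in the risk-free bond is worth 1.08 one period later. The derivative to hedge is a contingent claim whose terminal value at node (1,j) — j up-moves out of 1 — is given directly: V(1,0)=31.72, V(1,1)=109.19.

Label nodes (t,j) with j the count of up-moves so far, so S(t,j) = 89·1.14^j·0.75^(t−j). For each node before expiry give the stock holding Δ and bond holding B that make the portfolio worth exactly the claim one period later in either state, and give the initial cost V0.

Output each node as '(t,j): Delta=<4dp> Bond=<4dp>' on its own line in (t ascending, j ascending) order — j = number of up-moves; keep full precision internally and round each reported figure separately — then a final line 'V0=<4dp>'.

Risk-neutral probability p* = (R−d)/(u−d) = (1.08−0.75)/(1.14−0.75) = 0.8462.
At expiry t=1: V(1,0)=31.7200, V(1,1)=109.1900
  t=0,j=0: stock 89.0000 → up 101.4600 (V=109.1900), down 66.7500 (V=31.7200). Price 90.0662; hedge Δ=2.2319, bond B=-108.5748.
Root portfolio cost Δ·89+B reproduces V0=90.0662.

(0,0): Delta=2.2319 Bond=-108.5748
V0=90.0662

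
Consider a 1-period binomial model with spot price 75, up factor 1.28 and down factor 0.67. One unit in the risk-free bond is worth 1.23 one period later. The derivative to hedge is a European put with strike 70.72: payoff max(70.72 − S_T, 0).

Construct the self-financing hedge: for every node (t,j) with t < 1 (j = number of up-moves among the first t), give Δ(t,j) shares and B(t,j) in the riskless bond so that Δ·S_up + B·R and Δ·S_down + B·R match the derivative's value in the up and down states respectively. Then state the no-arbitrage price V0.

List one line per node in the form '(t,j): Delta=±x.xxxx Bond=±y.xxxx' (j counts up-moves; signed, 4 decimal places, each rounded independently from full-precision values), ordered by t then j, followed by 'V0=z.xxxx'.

Since d<R<u, set p* = (R−d)/(u−d) = 0.9180; price each node as the discounted p*-expectation of its children.
Payoff layer (t=1): V(1,0)=20.4700, V(1,1)=0.0000
(0,0): S=75.0000. Δ = (V_up−V_dn)/(S_up−S_dn) = (0.0000−20.4700)/(96.0000−50.2500) = -0.4474. V = [p*·0.0000 + (1−p*)·20.4700]/1.23 = 1.3641. B = V − Δ·S = 34.9215.
The time-0 hedge costs 1.3641, which is the no-arbitrage price.

(0,0): Delta=-0.4474 Bond=34.9215
V0=1.3641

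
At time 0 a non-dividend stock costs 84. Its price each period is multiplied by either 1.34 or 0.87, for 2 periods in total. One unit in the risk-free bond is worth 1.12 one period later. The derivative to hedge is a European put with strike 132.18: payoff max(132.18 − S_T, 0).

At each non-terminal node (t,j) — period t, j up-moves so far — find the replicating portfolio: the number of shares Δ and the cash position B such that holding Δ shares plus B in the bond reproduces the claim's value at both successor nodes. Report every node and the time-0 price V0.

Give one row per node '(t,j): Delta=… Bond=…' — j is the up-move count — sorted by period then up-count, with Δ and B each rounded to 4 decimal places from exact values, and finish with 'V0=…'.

Risk-neutral probability p* = (R−d)/(u−d) = (1.12−0.87)/(1.34−0.87) = 0.5319.
At expiry t=2: V(2,0)=68.6004, V(2,1)=34.2528, V(2,2)=0.0000
  t=1,j=0: stock 73.0800 → up 97.9272 (V=34.2528), down 63.5796 (V=68.6004). Price 44.9379; hedge Δ=-1.0000, bond B=118.0179.
  t=1,j=1: stock 112.5600 → up 150.8304 (V=0.0000), down 97.9272 (V=34.2528). Price 14.3154; hedge Δ=-0.6475, bond B=87.1937.
  t=0,j=0: stock 84.0000 → up 112.5600 (V=14.3154), down 73.0800 (V=44.9379). Price 25.5797; hedge Δ=-0.7756, bond B=90.7339.
The time-0 hedge costs 25.5797, which is the no-arbitrage price.

(0,0): Delta=-0.7756 Bond=90.7339
(1,0): Delta=-1.0000 Bond=118.0179
(1,1): Delta=-0.6475 Bond=87.1937
V0=25.5797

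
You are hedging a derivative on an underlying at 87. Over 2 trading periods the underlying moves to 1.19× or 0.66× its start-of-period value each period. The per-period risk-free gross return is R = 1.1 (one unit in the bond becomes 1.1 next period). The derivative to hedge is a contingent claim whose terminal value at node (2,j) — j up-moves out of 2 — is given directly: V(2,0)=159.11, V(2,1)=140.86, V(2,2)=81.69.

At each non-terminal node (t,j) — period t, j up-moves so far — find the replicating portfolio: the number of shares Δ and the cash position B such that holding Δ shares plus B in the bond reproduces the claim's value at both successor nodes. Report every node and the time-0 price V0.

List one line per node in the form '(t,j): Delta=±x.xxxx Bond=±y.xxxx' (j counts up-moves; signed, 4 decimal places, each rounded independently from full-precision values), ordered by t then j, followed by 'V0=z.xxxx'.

The replicating-portfolio and risk-neutral prices coincide; use p* = (1.1−0.66)/(1.19−0.66) = 0.8302 for the latter.
Payoff layer (t=2): V(2,0)=159.1100, V(2,1)=140.8600, V(2,2)=81.6900
  t=1,j=0: stock 57.4200 → up 68.3298 (V=140.8600), down 37.8972 (V=159.1100). Price 130.8719; hedge Δ=-0.5997, bond B=165.3058.
  t=1,j=1: stock 103.5300 → up 123.2007 (V=81.6900), down 68.3298 (V=140.8600). Price 83.3979; hedge Δ=-1.0783, bond B=195.0395.
  t=0,j=0: stock 87.0000 → up 103.5300 (V=83.3979), down 57.4200 (V=130.8719). Price 83.1450; hedge Δ=-1.0296, bond B=172.7185.
The time-0 hedge costs 83.1450, which is the no-arbitrage price.

(0,0): Delta=-1.0296 Bond=172.7185
(1,0): Delta=-0.5997 Bond=165.3058
(1,1): Delta=-1.0783 Bond=195.0395
V0=83.1450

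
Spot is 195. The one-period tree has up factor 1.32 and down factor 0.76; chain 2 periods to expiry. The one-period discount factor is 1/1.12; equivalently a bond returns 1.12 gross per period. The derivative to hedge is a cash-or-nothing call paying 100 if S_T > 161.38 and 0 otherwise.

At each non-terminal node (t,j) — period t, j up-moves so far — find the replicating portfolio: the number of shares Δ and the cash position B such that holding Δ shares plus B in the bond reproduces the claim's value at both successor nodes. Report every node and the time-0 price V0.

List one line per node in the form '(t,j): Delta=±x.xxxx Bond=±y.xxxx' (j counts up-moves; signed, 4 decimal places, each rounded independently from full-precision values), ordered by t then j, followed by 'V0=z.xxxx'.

(0,0): Delta=0.2920 Bond=12.6087
(1,0): Delta=1.2049 Bond=-121.1735
(1,1): Delta=0.0000 Bond=89.2857
V0=69.5511

Risk-neutral probability p* = (R−d)/(u−d) = (1.12−0.76)/(1.32−0.76) = 0.6429.
Payoff layer (t=2): V(2,0)=0.0000, V(2,1)=100.0000, V(2,2)=100.0000
Node (1,0) S=148.2000: V=(p*·100.0000+(1−p*)·0.0000)/1.12=57.3980; Δ=(100.0000−0.0000)/(195.6240−112.6320)=1.2049; B=V−Δ·S=-121.1735
Node (1,1) S=257.4000: V=(p*·100.0000+(1−p*)·100.0000)/1.12=89.2857; Δ=(100.0000−100.0000)/(339.7680−195.6240)=0.0000; B=V−Δ·S=89.2857
Node (0,0) S=195.0000: V=(p*·89.2857+(1−p*)·57.3980)/1.12=69.5511; Δ=(89.2857−57.3980)/(257.4000−148.2000)=0.2920; B=V−Δ·S=12.6087
Root portfolio cost Δ·195+B reproduces V0=69.5511.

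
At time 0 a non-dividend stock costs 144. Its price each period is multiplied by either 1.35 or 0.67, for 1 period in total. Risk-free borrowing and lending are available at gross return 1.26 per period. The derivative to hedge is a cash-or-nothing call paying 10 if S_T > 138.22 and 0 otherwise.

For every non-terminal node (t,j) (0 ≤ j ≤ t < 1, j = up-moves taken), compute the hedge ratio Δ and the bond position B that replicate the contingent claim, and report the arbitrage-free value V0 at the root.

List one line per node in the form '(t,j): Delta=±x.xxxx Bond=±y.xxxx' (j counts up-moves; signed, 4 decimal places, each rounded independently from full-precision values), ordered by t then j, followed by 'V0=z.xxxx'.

(0,0): Delta=0.1021 Bond=-7.8198
V0=6.8861

The replicating-portfolio and risk-neutral prices coincide; use p* = (1.26−0.67)/(1.35−0.67) = 0.8676 for the latter.
Terminal payoffs: V(1,0)=0.0000, V(1,1)=10.0000
  t=0,j=0: stock 144.0000 → up 194.4000 (V=10.0000), down 96.4800 (V=0.0000). Price 6.8861; hedge Δ=0.1021, bond B=-7.8198.
Root portfolio cost Δ·144+B reproduces V0=6.8861.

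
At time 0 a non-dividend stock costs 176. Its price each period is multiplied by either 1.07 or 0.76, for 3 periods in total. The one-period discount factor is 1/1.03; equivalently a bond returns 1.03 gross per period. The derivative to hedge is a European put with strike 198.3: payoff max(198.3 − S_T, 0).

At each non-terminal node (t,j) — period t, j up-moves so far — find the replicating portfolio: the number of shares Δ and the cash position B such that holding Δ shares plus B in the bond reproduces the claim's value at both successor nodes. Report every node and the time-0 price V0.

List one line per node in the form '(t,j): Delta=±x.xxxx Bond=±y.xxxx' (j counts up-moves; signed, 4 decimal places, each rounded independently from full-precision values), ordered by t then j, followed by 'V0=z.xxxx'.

Risk-neutral probability p* = (R−d)/(u−d) = (1.03−0.76)/(1.07−0.76) = 0.8710.
Terminal payoffs: V(3,0)=121.0402, V(3,1)=89.5264, V(3,2)=45.1582, V(3,3)=0.0000
  t=2,j=0: stock 101.6576 → up 108.7736 (V=89.5264), down 77.2598 (V=121.0402). Price 90.8667; hedge Δ=-1.0000, bond B=192.5243.
  t=2,j=1: stock 143.1232 → up 153.1418 (V=45.1582), down 108.7736 (V=89.5264). Price 49.4011; hedge Δ=-1.0000, bond B=192.5243.
  t=2,j=2: stock 201.5024 → up 215.6076 (V=0.0000), down 153.1418 (V=45.1582). Price 5.6571; hedge Δ=-0.7229, bond B=151.3287.
  t=1,j=0: stock 133.7600 → up 143.1232 (V=49.4011), down 101.6576 (V=90.8667). Price 53.1568; hedge Δ=-1.0000, bond B=186.9168.
  t=1,j=1: stock 188.3200 → up 201.5024 (V=5.6571), down 143.1232 (V=49.4011). Price 10.9724; hedge Δ=-0.7493, bond B=152.0818.
  t=0,j=0: stock 176.0000 → up 188.3200 (V=10.9724), down 133.7600 (V=53.1568). Price 15.9374; hedge Δ=-0.7732, bond B=152.0161.
Self-financing check: at every node Δ·S+B equals the discounted successor values.

(0,0): Delta=-0.7732 Bond=152.0161
(1,0): Delta=-1.0000 Bond=186.9168
(1,1): Delta=-0.7493 Bond=152.0818
(2,0): Delta=-1.0000 Bond=192.5243
(2,1): Delta=-1.0000 Bond=192.5243
(2,2): Delta=-0.7229 Bond=151.3287
V0=15.9374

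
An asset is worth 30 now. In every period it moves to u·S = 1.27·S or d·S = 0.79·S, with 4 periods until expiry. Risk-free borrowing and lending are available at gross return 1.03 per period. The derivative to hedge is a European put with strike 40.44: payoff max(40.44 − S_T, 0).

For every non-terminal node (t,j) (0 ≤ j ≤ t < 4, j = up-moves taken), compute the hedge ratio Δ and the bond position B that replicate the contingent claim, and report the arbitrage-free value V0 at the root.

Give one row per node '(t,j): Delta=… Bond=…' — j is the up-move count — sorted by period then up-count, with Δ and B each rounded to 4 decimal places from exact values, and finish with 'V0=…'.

(0,0): Delta=-0.5725 Bond=26.9937
(1,0): Delta=-0.8321 Bond=33.9558
(1,1): Delta=-0.4110 Bond=21.6512
(2,0): Delta=-1.0000 Bond=38.1186
(2,1): Delta=-0.7276 Bond=31.8304
(2,2): Delta=-0.2141 Bond=12.7711
(3,0): Delta=-1.0000 Bond=39.2621
(3,1): Delta=-1.0000 Bond=39.2621
(3,2): Delta=-0.5582 Bond=26.3085
(3,3): Delta=0.0000 Bond=0.0000
V0=9.8192

The replicating-portfolio and risk-neutral prices coincide; use p* = (1.03−0.79)/(1.27−0.79) = 0.5000 for the latter.
Payoff layer (t=4): V(4,0)=28.7550, V(4,1)=21.6552, V(4,2)=10.2417, V(4,3)=0.0000, V(4,4)=0.0000
(3,0): S=14.7912. Δ = (V_up−V_dn)/(S_up−S_dn) = (21.6552−28.7550)/(18.7848−11.6850) = -1.0000. V = [p*·21.6552 + (1−p*)·28.7550]/1.03 = 24.4710. B = V − Δ·S = 39.2621.
(3,1): S=23.7782. Δ = (V_up−V_dn)/(S_up−S_dn) = (10.2417−21.6552)/(30.1983−18.7848) = -1.0000. V = [p*·10.2417 + (1−p*)·21.6552]/1.03 = 15.4839. B = V − Δ·S = 39.2621.
(3,2): S=38.2257. Δ = (V_up−V_dn)/(S_up−S_dn) = (0.0000−10.2417)/(48.5467−30.1983) = -0.5582. V = [p*·0.0000 + (1−p*)·10.2417]/1.03 = 4.9717. B = V − Δ·S = 26.3085.
(3,3): S=61.4515. Δ = (V_up−V_dn)/(S_up−S_dn) = (0.0000−0.0000)/(78.0434−48.5467) = 0.0000. V = [p*·0.0000 + (1−p*)·0.0000]/1.03 = 0.0000. B = V − Δ·S = 0.0000.
(2,0): S=18.7230. Δ = (V_up−V_dn)/(S_up−S_dn) = (15.4839−24.4710)/(23.7782−14.7912) = -1.0000. V = [p*·15.4839 + (1−p*)·24.4710]/1.03 = 19.3956. B = V − Δ·S = 38.1186.
(2,1): S=30.0990. Δ = (V_up−V_dn)/(S_up−S_dn) = (4.9717−15.4839)/(38.2257−23.7782) = -0.7276. V = [p*·4.9717 + (1−p*)·15.4839]/1.03 = 9.9299. B = V − Δ·S = 31.8304.
(2,2): S=48.3870. Δ = (V_up−V_dn)/(S_up−S_dn) = (0.0000−4.9717)/(61.4515−38.2257) = -0.2141. V = [p*·0.0000 + (1−p*)·4.9717]/1.03 = 2.4134. B = V − Δ·S = 12.7711.
(1,0): S=23.7000. Δ = (V_up−V_dn)/(S_up−S_dn) = (9.9299−19.3956)/(30.0990−18.7230) = -0.8321. V = [p*·9.9299 + (1−p*)·19.3956]/1.03 = 14.2357. B = V − Δ·S = 33.9558.
(1,1): S=38.1000. Δ = (V_up−V_dn)/(S_up−S_dn) = (2.4134−9.9299)/(48.3870−30.0990) = -0.4110. V = [p*·2.4134 + (1−p*)·9.9299]/1.03 = 5.9919. B = V − Δ·S = 21.6512.
(0,0): S=30.0000. Δ = (V_up−V_dn)/(S_up−S_dn) = (5.9919−14.2357)/(38.1000−23.7000) = -0.5725. V = [p*·5.9919 + (1−p*)·14.2357]/1.03 = 9.8192. B = V − Δ·S = 26.9937.
Self-financing check: at every node Δ·S+B equals the discounted successor values.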